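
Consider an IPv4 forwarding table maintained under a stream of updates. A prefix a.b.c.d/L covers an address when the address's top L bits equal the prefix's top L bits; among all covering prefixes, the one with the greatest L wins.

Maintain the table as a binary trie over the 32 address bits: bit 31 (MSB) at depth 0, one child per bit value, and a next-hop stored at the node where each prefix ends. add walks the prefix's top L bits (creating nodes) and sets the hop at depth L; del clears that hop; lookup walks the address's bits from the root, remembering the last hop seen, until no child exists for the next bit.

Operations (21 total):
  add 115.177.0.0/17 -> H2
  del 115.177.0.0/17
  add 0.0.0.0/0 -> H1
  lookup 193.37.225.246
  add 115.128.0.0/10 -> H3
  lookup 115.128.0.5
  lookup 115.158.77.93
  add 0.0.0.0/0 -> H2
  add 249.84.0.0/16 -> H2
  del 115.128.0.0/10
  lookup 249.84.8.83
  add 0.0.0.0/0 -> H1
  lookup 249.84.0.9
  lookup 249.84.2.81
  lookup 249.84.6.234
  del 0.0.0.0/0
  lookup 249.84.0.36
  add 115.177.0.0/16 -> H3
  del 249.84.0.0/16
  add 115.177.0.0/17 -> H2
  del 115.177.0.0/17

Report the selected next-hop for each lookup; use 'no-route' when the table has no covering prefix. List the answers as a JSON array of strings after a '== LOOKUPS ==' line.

Trace:
  + 115.177.0.0/17 (H2) depth=17
  del 115.177.0.0/17 (clear depth 17)
  + 0.0.0.0/0 (H1) depth=0
  ? 193.37.225.246  path d0:H1  best=H1
  + 115.128.0.0/10 (H3) depth=10
  ? 115.128.0.5  path d0:H1→d1:-→d2:-→d3:-→d4:-→d5:-→d6:-→d7:-→d8:-→d9:-→d10:H3  best=H3
  ? 115.158.77.93  path d0:H1→d1:-→d2:-→d3:-→d4:-→d5:-→d6:-→d7:-→d8:-→d9:-→d10:H3  best=H3
  + 0.0.0.0/0 (H2) depth=0
  + 249.84.0.0/16 (H2) depth=16
  del 115.128.0.0/10 (clear depth 10)
  ? 249.84.8.83  path d0:H2→d1:-→d2:-→d3:-→d4:-→d5:-→d6:-→d7:-→d8:-→d9:-→d10:-→d11:-→d12:-→d13:-→d14:-→d15:-→d16:H2  best=H2
  + 0.0.0.0/0 (H1) depth=0
  ? 249.84.0.9  path d0:H1→d1:-→d2:-→d3:-→d4:-→d5:-→d6:-→d7:-→d8:-→d9:-→d10:-→d11:-→d12:-→d13:-→d14:-→d15:-→d16:H2  best=H2
  ? 249.84.2.81  path d0:H1→d1:-→d2:-→d3:-→d4:-→d5:-→d6:-→d7:-→d8:-→d9:-→d10:-→d11:-→d12:-→d13:-→d14:-→d15:-→d16:H2  best=H2
  ? 249.84.6.234  path d0:H1→d1:-→d2:-→d3:-→d4:-→d5:-→d6:-→d7:-→d8:-→d9:-→d10:-→d11:-→d12:-→d13:-→d14:-→d15:-→d16:H2  best=H2
  del 0.0.0.0/0 (clear depth 0)
  ? 249.84.0.36  path d0:-→d1:-→d2:-→d3:-→d4:-→d5:-→d6:-→d7:-→d8:-→d9:-→d10:-→d11:-→d12:-→d13:-→d14:-→d15:-→d16:H2  best=H2
  + 115.177.0.0/16 (H3) depth=16
  del 249.84.0.0/16 (clear depth 16)
  + 115.177.0.0/17 (H2) depth=17
  del 115.177.0.0/17 (clear depth 17)

== LOOKUPS ==
["H1","H3","H3","H2","H2","H2","H2","H2"]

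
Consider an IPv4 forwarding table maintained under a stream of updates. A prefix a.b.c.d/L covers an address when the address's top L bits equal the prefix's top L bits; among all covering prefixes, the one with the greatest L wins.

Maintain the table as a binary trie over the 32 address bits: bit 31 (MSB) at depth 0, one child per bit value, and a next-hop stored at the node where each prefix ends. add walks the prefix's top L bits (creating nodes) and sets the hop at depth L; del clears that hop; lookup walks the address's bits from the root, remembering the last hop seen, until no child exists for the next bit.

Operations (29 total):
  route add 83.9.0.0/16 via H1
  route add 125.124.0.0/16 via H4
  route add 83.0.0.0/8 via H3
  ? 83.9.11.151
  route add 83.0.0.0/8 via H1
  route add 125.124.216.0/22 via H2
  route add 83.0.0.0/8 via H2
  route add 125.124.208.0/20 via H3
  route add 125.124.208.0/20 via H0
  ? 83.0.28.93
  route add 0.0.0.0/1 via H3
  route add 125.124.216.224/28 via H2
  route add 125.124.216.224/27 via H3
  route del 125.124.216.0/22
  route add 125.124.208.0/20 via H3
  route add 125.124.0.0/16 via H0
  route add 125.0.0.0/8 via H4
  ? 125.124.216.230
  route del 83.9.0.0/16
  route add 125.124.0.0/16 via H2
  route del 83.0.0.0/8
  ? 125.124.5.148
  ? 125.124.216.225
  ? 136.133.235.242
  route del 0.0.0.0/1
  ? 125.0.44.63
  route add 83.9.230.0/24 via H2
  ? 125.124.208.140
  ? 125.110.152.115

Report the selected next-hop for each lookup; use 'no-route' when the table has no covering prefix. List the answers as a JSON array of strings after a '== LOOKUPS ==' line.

Process each operation:
  add 83.9.0.0/16 -> H1 at depth 16
  add 125.124.0.0/16 -> H4 at depth 16
  add 83.0.0.0/8 -> H3 at depth 8
  ? 83.9.11.151  path d0:-→d1:-→d2:-→d3:-→d4:-→d5:-→d6:-→d7:-→d8:H3→d9:-→d10:-→d11:-→d12:-→d13:-→d14:-→d15:-→d16:H1  best=H1
  add 83.0.0.0/8 -> H1 at depth 8
  add 125.124.216.0/22 -> H2 at depth 22
  add 83.0.0.0/8 -> H2 at depth 8
  add 125.124.208.0/20 -> H3 at depth 20
  add 125.124.208.0/20 -> H0 at depth 20
  ? 83.0.28.93  path d0:-→d1:-→d2:-→d3:-→d4:-→d5:-→d6:-→d7:-→d8:H2→d9:-→d10:-→d11:-→d12:-  best=H2
  add 0.0.0.0/1 -> H3 at depth 1
  add 125.124.216.224/28 -> H2 at depth 28
  add 125.124.216.224/27 -> H3 at depth 27
  - 125.124.216.0/22 clear@22
  add 125.124.208.0/20 -> H3 at depth 20
  add 125.124.0.0/16 -> H0 at depth 16
  add 125.0.0.0/8 -> H4 at depth 8
  ? 125.124.216.230  path d0:-→d1:H3→d2:-→d3:-→d4:-→d5:-→d6:-→d7:-→d8:H4→d9:-→d10:-→d11:-→d12:-→d13:-→d14:-→d15:-→d16:H0→d17:-→d18:-→d19:-→d20:H3→d21:-→d22:-→d23:-→d24:-→d25:-→d26:-→d27:H3→d28:H2  best=H2
  - 83.9.0.0/16 clear@16
  add 125.124.0.0/16 -> H2 at depth 16
  - 83.0.0.0/8 clear@8
  ? 125.124.5.148  path d0:-→d1:H3→d2:-→d3:-→d4:-→d5:-→d6:-→d7:-→d8:H4→d9:-→d10:-→d11:-→d12:-→d13:-→d14:-→d15:-→d16:H2  best=H2
  ? 125.124.216.225  path d0:-→d1:H3→d2:-→d3:-→d4:-→d5:-→d6:-→d7:-→d8:H4→d9:-→d10:-→d11:-→d12:-→d13:-→d14:-→d15:-→d16:H2→d17:-→d18:-→d19:-→d20:H3→d21:-→d22:-→d23:-→d24:-→d25:-→d26:-→d27:H3→d28:H2  best=H2
  ? 136.133.235.242  path d0:-  best=no-route
  - 0.0.0.0/1 clear@1
  ? 125.0.44.63  path d0:-→d1:-→d2:-→d3:-→d4:-→d5:-→d6:-→d7:-→d8:H4→d9:-  best=H4
  add 83.9.230.0/24 -> H2 at depth 24
  ? 125.124.208.140  path d0:-→d1:-→d2:-→d3:-→d4:-→d5:-→d6:-→d7:-→d8:H4→d9:-→d10:-→d11:-→d12:-→d13:-→d14:-→d15:-→d16:H2→d17:-→d18:-→d19:-→d20:H3  best=H3
  ? 125.110.152.115  path d0:-→d1:-→d2:-→d3:-→d4:-→d5:-→d6:-→d7:-→d8:H4→d9:-→d10:-→d11:-  best=H4

== LOOKUPS ==
["H1","H2","H2","H2","H2","no-route","H4","H3","H4"]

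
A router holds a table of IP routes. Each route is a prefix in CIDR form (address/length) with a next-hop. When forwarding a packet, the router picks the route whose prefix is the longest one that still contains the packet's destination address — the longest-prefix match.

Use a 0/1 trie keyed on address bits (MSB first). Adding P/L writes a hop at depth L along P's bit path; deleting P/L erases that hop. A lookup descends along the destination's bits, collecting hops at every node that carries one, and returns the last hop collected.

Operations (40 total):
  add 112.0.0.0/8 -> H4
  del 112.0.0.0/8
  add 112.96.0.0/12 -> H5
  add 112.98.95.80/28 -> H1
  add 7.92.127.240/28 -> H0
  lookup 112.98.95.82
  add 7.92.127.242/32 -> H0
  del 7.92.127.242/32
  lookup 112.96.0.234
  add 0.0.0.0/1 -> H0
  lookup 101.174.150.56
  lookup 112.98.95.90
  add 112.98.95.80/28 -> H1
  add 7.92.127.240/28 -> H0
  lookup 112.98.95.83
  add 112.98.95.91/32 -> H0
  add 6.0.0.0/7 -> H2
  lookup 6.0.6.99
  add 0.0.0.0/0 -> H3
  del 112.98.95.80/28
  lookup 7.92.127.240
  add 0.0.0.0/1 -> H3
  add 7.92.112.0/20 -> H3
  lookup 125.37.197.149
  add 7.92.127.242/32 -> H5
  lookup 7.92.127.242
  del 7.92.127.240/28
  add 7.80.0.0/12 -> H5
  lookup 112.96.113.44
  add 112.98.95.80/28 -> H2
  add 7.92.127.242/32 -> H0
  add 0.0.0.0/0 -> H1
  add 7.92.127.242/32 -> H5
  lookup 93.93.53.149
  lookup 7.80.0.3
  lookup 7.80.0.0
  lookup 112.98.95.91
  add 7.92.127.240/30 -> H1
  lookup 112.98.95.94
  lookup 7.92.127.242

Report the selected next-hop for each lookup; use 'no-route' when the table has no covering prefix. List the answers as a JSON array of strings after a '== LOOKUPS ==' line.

Apply in order:
  + 112.0.0.0/8 (H4) depth=8
  - 112.0.0.0/8 clear@8
  + 112.96.0.0/12 (H5) depth=12
  + 112.98.95.80/28 (H1) depth=28
  + 7.92.127.240/28 (H0) depth=28
  lookup 112.98.95.82: bits 0111000001100010010111110101 walk d0:-→d1:-→d2:-→d3:-→d4:-→d5:-→d6:-→d7:-→d8:-→d9:-→d10:-→d11:-→d12:H5→d13:-→d14:-→d15:-→d16:-→d17:-→d18:-→d19:-→d20:-→d21:-→d22:-→d23:-→d24:-→d25:-→d26:-→d27:-→d28:H1 -> H1
  + 7.92.127.242/32 (H0) depth=32
  - 7.92.127.242/32 clear@32
  lookup 112.96.0.234: bits 01110000011000 walk d0:-→d1:-→d2:-→d3:-→d4:-→d5:-→d6:-→d7:-→d8:-→d9:-→d10:-→d11:-→d12:H5→d13:-→d14:- -> H5
  + 0.0.0.0/1 (H0) depth=1
  lookup 101.174.150.56: bits 011 walk d0:-→d1:H0→d2:-→d3:- -> H0
  lookup 112.98.95.90: bits 0111000001100010010111110101 walk d0:-→d1:H0→d2:-→d3:-→d4:-→d5:-→d6:-→d7:-→d8:-→d9:-→d10:-→d11:-→d12:H5→d13:-→d14:-→d15:-→d16:-→d17:-→d18:-→d19:-→d20:-→d21:-→d22:-→d23:-→d24:-→d25:-→d26:-→d27:-→d28:H1 -> H1
  + 112.98.95.80/28 (H1) depth=28
  + 7.92.127.240/28 (H0) depth=28
  lookup 112.98.95.83: bits 0111000001100010010111110101 walk d0:-→d1:H0→d2:-→d3:-→d4:-→d5:-→d6:-→d7:-→d8:-→d9:-→d10:-→d11:-→d12:H5→d13:-→d14:-→d15:-→d16:-→d17:-→d18:-→d19:-→d20:-→d21:-→d22:-→d23:-→d24:-→d25:-→d26:-→d27:-→d28:H1 -> H1
  + 112.98.95.91/32 (H0) depth=32
  + 6.0.0.0/7 (H2) depth=7
  lookup 6.0.6.99: bits 0000011 walk d0:-→d1:H0→d2:-→d3:-→d4:-→d5:-→d6:-→d7:H2 -> H2
  + 0.0.0.0/0 (H3) depth=0
  - 112.98.95.80/28 clear@28
  lookup 7.92.127.240: bits 000001110101110001111111111100 walk d0:H3→d1:H0→d2:-→d3:-→d4:-→d5:-→d6:-→d7:H2→d8:-→d9:-→d10:-→d11:-→d12:-→d13:-→d14:-→d15:-→d16:-→d17:-→d18:-→d19:-→d20:-→d21:-→d22:-→d23:-→d24:-→d25:-→d26:-→d27:-→d28:H0→d29:-→d30:- -> H0
  + 0.0.0.0/1 (H3) depth=1
  + 7.92.112.0/20 (H3) depth=20
  lookup 125.37.197.149: bits 0111 walk d0:H3→d1:H3→d2:-→d3:-→d4:- -> H3
  + 7.92.127.242/32 (H5) depth=32
  lookup 7.92.127.242: bits 00000111010111000111111111110010 walk d0:H3→d1:H3→d2:-→d3:-→d4:-→d5:-→d6:-→d7:H2→d8:-→d9:-→d10:-→d11:-→d12:-→d13:-→d14:-→d15:-→d16:-→d17:-→d18:-→d19:-→d20:H3→d21:-→d22:-→d23:-→d24:-→d25:-→d26:-→d27:-→d28:H0→d29:-→d30:-→d31:-→d32:H5 -> H5
  - 7.92.127.240/28 clear@28
  + 7.80.0.0/12 (H5) depth=12
  lookup 112.96.113.44: bits 01110000011000 walk d0:H3→d1:H3→d2:-→d3:-→d4:-→d5:-→d6:-→d7:-→d8:-→d9:-→d10:-→d11:-→d12:H5→d13:-→d14:- -> H5
  + 112.98.95.80/28 (H2) depth=28
  + 7.92.127.242/32 (H0) depth=32
  + 0.0.0.0/0 (H1) depth=0
  + 7.92.127.242/32 (H5) depth=32
  lookup 93.93.53.149: bits 01 walk d0:H1→d1:H3→d2:- -> H3
  lookup 7.80.0.3: bits 000001110101 walk d0:H1→d1:H3→d2:-→d3:-→d4:-→d5:-→d6:-→d7:H2→d8:-→d9:-→d10:-→d11:-→d12:H5 -> H5
  lookup 7.80.0.0: bits 000001110101 walk d0:H1→d1:H3→d2:-→d3:-→d4:-→d5:-→d6:-→d7:H2→d8:-→d9:-→d10:-→d11:-→d12:H5 -> H5
  lookup 112.98.95.91: bits 01110000011000100101111101011011 walk d0:H1→d1:H3→d2:-→d3:-→d4:-→d5:-→d6:-→d7:-→d8:-→d9:-→d10:-→d11:-→d12:H5→d13:-→d14:-→d15:-→d16:-→d17:-→d18:-→d19:-→d20:-→d21:-→d22:-→d23:-→d24:-→d25:-→d26:-→d27:-→d28:H2→d29:-→d30:-→d31:-→d32:H0 -> H0
  + 7.92.127.240/30 (H1) depth=30
  lookup 112.98.95.94: bits 01110000011000100101111101011 walk d0:H1→d1:H3→d2:-→d3:-→d4:-→d5:-→d6:-→d7:-→d8:-→d9:-→d10:-→d11:-→d12:H5→d13:-→d14:-→d15:-→d16:-→d17:-→d18:-→d19:-→d20:-→d21:-→d22:-→d23:-→d24:-→d25:-→d26:-→d27:-→d28:H2→d29:- -> H2
  lookup 7.92.127.242: bits 00000111010111000111111111110010 walk d0:H1→d1:H3→d2:-→d3:-→d4:-→d5:-→d6:-→d7:H2→d8:-→d9:-→d10:-→d11:-→d12:H5→d13:-→d14:-→d15:-→d16:-→d17:-→d18:-→d19:-→d20:H3→d21:-→d22:-→d23:-→d24:-→d25:-→d26:-→d27:-→d28:-→d29:-→d30:H1→d31:-→d32:H5 -> H5

== LOOKUPS ==
["H1","H5","H0","H1","H1","H2","H0","H3","H5","H5","H3","H5","H5","H0","H2","H5"]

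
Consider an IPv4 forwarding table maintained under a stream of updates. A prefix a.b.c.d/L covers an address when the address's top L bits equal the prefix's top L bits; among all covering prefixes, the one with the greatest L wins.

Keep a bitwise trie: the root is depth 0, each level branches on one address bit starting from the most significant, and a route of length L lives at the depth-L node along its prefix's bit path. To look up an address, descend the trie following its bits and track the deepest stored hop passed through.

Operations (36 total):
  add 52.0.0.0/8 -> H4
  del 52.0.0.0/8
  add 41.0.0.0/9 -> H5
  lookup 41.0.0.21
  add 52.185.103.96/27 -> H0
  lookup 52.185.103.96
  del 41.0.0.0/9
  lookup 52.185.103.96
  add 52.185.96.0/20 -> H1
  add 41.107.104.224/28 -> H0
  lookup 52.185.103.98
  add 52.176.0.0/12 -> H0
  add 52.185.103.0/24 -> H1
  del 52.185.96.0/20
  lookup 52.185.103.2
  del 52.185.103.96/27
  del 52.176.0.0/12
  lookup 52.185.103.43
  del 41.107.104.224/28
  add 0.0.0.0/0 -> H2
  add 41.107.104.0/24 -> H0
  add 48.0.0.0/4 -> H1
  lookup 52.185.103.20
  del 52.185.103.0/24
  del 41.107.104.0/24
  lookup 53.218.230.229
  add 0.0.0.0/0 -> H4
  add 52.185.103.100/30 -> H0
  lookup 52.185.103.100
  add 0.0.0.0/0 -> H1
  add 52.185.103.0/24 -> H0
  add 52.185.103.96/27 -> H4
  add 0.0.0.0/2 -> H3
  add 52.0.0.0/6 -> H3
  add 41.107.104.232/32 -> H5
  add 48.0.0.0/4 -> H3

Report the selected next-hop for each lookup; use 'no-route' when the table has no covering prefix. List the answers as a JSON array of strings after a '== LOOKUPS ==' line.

Process each operation:
  + 52.0.0.0/8 (H4) depth=8
  del 52.0.0.0/8 (clear depth 8)
  + 41.0.0.0/9 (H5) depth=9
  Q 41.0.0.21: descend 001010010 ; hops seen [H5] ; pick H5
  + 52.185.103.96/27 (H0) depth=27
  Q 52.185.103.96: descend 001101001011100101100111011 ; hops seen [H0] ; pick H0
  del 41.0.0.0/9 (clear depth 9)
  Q 52.185.103.96: descend 001101001011100101100111011 ; hops seen [H0] ; pick H0
  + 52.185.96.0/20 (H1) depth=20
  + 41.107.104.224/28 (H0) depth=28
  Q 52.185.103.98: descend 001101001011100101100111011 ; hops seen [H1,H0] ; pick H0
  + 52.176.0.0/12 (H0) depth=12
  + 52.185.103.0/24 (H1) depth=24
  del 52.185.96.0/20 (clear depth 20)
  Q 52.185.103.2: descend 0011010010111001011001110 ; hops seen [H0,H1] ; pick H1
  del 52.185.103.96/27 (clear depth 27)
  del 52.176.0.0/12 (clear depth 12)
  Q 52.185.103.43: descend 0011010010111001011001110 ; hops seen [H1] ; pick H1
  del 41.107.104.224/28 (clear depth 28)
  + 0.0.0.0/0 (H2) depth=0
  + 41.107.104.0/24 (H0) depth=24
  + 48.0.0.0/4 (H1) depth=4
  Q 52.185.103.20: descend 0011010010111001011001110 ; hops seen [H2,H1,H1] ; pick H1
  del 52.185.103.0/24 (clear depth 24)
  del 41.107.104.0/24 (clear depth 24)
  Q 53.218.230.229: descend 0011010 ; hops seen [H2,H1] ; pick H1
  + 0.0.0.0/0 (H4) depth=0
  + 52.185.103.100/30 (H0) depth=30
  Q 52.185.103.100: descend 001101001011100101100111011001 ; hops seen [H4,H1,H0] ; pick H0
  + 0.0.0.0/0 (H1) depth=0
  + 52.185.103.0/24 (H0) depth=24
  + 52.185.103.96/27 (H4) depth=27
  + 0.0.0.0/2 (H3) depth=2
  + 52.0.0.0/6 (H3) depth=6
  + 41.107.104.232/32 (H5) depth=32
  + 48.0.0.0/4 (H3) depth=4

== LOOKUPS ==
["H5","H0","H0","H0","H1","H1","H1","H1","H0"]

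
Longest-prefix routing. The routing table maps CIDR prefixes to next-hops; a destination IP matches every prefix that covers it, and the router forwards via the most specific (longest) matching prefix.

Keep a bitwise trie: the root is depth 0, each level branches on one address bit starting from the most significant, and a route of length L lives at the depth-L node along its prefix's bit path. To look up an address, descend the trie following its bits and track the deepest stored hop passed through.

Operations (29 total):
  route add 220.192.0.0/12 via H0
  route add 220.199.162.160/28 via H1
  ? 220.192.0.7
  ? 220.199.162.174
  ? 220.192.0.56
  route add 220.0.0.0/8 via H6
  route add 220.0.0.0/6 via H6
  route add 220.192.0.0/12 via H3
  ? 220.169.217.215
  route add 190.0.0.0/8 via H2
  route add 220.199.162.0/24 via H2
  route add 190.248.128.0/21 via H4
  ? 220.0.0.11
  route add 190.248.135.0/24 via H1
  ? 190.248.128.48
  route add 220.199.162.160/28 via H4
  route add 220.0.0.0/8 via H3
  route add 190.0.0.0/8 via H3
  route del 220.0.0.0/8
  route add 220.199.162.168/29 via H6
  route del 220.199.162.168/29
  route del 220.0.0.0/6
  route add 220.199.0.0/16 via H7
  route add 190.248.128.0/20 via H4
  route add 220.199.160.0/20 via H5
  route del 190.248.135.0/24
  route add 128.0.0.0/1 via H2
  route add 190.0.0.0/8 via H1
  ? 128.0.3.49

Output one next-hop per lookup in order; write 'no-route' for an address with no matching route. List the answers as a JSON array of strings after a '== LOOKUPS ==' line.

Apply in order:
  + 220.192.0.0/12 (H0) depth=12
  + 220.199.162.160/28 (H1) depth=28
  Q 220.192.0.7: descend 1101110011000 ; hops seen [H0] ; pick H0
  Q 220.199.162.174: descend 1101110011000111101000101010 ; hops seen [H0,H1] ; pick H1
  Q 220.192.0.56: descend 1101110011000 ; hops seen [H0] ; pick H0
  + 220.0.0.0/8 (H6) depth=8
  + 220.0.0.0/6 (H6) depth=6
  + 220.192.0.0/12 (H3) depth=12
  Q 220.169.217.215: descend 110111001 ; hops seen [H6,H6] ; pick H6
  + 190.0.0.0/8 (H2) depth=8
  + 220.199.162.0/24 (H2) depth=24
  + 190.248.128.0/21 (H4) depth=21
  Q 220.0.0.11: descend 11011100 ; hops seen [H6,H6] ; pick H6
  + 190.248.135.0/24 (H1) depth=24
  Q 190.248.128.48: descend 101111101111100010000 ; hops seen [H2,H4] ; pick H4
  + 220.199.162.160/28 (H4) depth=28
  + 220.0.0.0/8 (H3) depth=8
  + 190.0.0.0/8 (H3) depth=8
  del 220.0.0.0/8 (clear depth 8)
  + 220.199.162.168/29 (H6) depth=29
  del 220.199.162.168/29 (clear depth 29)
  del 220.0.0.0/6 (clear depth 6)
  + 220.199.0.0/16 (H7) depth=16
  + 190.248.128.0/20 (H4) depth=20
  + 220.199.160.0/20 (H5) depth=20
  del 190.248.135.0/24 (clear depth 24)
  + 128.0.0.0/1 (H2) depth=1
  + 190.0.0.0/8 (H1) depth=8
  Q 128.0.3.49: descend 10 ; hops seen [H2] ; pick H2

== LOOKUPS ==
["H0","H1","H0","H6","H6","H4","H2"]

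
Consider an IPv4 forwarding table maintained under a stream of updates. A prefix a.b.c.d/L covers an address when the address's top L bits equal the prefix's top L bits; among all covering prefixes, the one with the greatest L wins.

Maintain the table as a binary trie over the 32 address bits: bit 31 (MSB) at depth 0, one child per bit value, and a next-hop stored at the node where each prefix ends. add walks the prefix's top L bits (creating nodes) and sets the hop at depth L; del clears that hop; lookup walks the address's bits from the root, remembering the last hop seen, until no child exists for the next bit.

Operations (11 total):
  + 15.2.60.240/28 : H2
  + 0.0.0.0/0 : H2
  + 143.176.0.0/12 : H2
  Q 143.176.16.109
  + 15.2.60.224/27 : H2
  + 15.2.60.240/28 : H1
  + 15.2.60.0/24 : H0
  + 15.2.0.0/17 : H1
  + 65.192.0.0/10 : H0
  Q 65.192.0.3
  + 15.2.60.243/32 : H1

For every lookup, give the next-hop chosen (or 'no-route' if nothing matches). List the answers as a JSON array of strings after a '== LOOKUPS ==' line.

Apply in order:
  add 15.2.60.240/28 -> H2 at depth 28
  add 0.0.0.0/0 -> H2 at depth 0
  add 143.176.0.0/12 -> H2 at depth 12
  lookup 143.176.16.109: bits 100011111011 walk d0:H2→d1:-→d2:-→d3:-→d4:-→d5:-→d6:-→d7:-→d8:-→d9:-→d10:-→d11:-→d12:H2 -> H2
  add 15.2.60.224/27 -> H2 at depth 27
  add 15.2.60.240/28 -> H1 at depth 28
  add 15.2.60.0/24 -> H0 at depth 24
  add 15.2.0.0/17 -> H1 at depth 17
  add 65.192.0.0/10 -> H0 at depth 10
  lookup 65.192.0.3: bits 0100000111 walk d0:H2→d1:-→d2:-→d3:-→d4:-→d5:-→d6:-→d7:-→d8:-→d9:-→d10:H0 -> H0
  add 15.2.60.243/32 -> H1 at depth 32

== LOOKUPS ==
["H2","H0"]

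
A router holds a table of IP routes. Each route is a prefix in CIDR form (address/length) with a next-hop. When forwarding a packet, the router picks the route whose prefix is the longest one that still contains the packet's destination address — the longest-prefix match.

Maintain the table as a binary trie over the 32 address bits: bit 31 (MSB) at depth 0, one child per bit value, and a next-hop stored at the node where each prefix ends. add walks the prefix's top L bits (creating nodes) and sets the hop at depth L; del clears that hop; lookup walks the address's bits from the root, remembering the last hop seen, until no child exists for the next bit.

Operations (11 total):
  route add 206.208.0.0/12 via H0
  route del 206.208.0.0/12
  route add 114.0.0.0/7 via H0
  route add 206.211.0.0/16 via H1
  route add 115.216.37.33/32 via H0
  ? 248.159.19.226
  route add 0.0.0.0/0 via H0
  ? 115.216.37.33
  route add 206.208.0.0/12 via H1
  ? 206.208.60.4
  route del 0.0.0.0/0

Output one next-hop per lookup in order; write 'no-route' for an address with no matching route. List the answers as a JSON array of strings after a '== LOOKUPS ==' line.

Apply in order:
  + 206.208.0.0/12 (H0) depth=12
  - 206.208.0.0/12 clear@12
  + 114.0.0.0/7 (H0) depth=7
  + 206.211.0.0/16 (H1) depth=16
  + 115.216.37.33/32 (H0) depth=32
  Q 248.159.19.226: descend 11 ; hops seen [∅] ; pick no-route
  + 0.0.0.0/0 (H0) depth=0
  Q 115.216.37.33: descend 01110011110110000010010100100001 ; hops seen [H0,H0,H0] ; pick H0
  + 206.208.0.0/12 (H1) depth=12
  Q 206.208.60.4: descend 11001110110100 ; hops seen [H0,H1] ; pick H1
  - 0.0.0.0/0 clear@0

== LOOKUPS ==
["no-route","H0","H1"]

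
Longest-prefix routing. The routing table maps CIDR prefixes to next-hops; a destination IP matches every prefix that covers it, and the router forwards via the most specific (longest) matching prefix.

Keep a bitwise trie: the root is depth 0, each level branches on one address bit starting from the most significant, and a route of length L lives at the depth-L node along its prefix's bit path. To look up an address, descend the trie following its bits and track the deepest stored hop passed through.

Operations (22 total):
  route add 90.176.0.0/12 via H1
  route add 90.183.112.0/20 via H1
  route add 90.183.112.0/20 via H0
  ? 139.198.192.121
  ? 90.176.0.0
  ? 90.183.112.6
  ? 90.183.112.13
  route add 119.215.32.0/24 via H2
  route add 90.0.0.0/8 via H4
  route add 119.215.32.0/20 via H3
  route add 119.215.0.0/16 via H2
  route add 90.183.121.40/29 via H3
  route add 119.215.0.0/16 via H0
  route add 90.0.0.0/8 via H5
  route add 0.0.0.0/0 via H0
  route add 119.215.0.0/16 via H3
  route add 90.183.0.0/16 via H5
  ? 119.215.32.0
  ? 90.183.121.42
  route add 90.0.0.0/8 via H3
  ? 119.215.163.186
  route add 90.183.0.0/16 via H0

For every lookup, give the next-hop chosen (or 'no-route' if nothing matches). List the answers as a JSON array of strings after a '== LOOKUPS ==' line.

Process each operation:
  add 90.176.0.0/12 -> H1 at depth 12
  add 90.183.112.0/20 -> H1 at depth 20
  add 90.183.112.0/20 -> H0 at depth 20
  ? 139.198.192.121  path d0:-  best=no-route
  ? 90.176.0.0  path d0:-→d1:-→d2:-→d3:-→d4:-→d5:-→d6:-→d7:-→d8:-→d9:-→d10:-→d11:-→d12:H1→d13:-  best=H1
  ? 90.183.112.6  path d0:-→d1:-→d2:-→d3:-→d4:-→d5:-→d6:-→d7:-→d8:-→d9:-→d10:-→d11:-→d12:H1→d13:-→d14:-→d15:-→d16:-→d17:-→d18:-→d19:-→d20:H0  best=H0
  ? 90.183.112.13  path d0:-→d1:-→d2:-→d3:-→d4:-→d5:-→d6:-→d7:-→d8:-→d9:-→d10:-→d11:-→d12:H1→d13:-→d14:-→d15:-→d16:-→d17:-→d18:-→d19:-→d20:H0  best=H0
  add 119.215.32.0/24 -> H2 at depth 24
  add 90.0.0.0/8 -> H4 at depth 8
  add 119.215.32.0/20 -> H3 at depth 20
  add 119.215.0.0/16 -> H2 at depth 16
  add 90.183.121.40/29 -> H3 at depth 29
  add 119.215.0.0/16 -> H0 at depth 16
  add 90.0.0.0/8 -> H5 at depth 8
  add 0.0.0.0/0 -> H0 at depth 0
  add 119.215.0.0/16 -> H3 at depth 16
  add 90.183.0.0/16 -> H5 at depth 16
  ? 119.215.32.0  path d0:H0→d1:-→d2:-→d3:-→d4:-→d5:-→d6:-→d7:-→d8:-→d9:-→d10:-→d11:-→d12:-→d13:-→d14:-→d15:-→d16:H3→d17:-→d18:-→d19:-→d20:H3→d21:-→d22:-→d23:-→d24:H2  best=H2
  ? 90.183.121.42  path d0:H0→d1:-→d2:-→d3:-→d4:-→d5:-→d6:-→d7:-→d8:H5→d9:-→d10:-→d11:-→d12:H1→d13:-→d14:-→d15:-→d16:H5→d17:-→d18:-→d19:-→d20:H0→d21:-→d22:-→d23:-→d24:-→d25:-→d26:-→d27:-→d28:-→d29:H3  best=H3
  add 90.0.0.0/8 -> H3 at depth 8
  ? 119.215.163.186  path d0:H0→d1:-→d2:-→d3:-→d4:-→d5:-→d6:-→d7:-→d8:-→d9:-→d10:-→d11:-→d12:-→d13:-→d14:-→d15:-→d16:H3  best=H3
  add 90.183.0.0/16 -> H0 at depth 16

== LOOKUPS ==
["no-route","H1","H0","H0","H2","H3","H3"]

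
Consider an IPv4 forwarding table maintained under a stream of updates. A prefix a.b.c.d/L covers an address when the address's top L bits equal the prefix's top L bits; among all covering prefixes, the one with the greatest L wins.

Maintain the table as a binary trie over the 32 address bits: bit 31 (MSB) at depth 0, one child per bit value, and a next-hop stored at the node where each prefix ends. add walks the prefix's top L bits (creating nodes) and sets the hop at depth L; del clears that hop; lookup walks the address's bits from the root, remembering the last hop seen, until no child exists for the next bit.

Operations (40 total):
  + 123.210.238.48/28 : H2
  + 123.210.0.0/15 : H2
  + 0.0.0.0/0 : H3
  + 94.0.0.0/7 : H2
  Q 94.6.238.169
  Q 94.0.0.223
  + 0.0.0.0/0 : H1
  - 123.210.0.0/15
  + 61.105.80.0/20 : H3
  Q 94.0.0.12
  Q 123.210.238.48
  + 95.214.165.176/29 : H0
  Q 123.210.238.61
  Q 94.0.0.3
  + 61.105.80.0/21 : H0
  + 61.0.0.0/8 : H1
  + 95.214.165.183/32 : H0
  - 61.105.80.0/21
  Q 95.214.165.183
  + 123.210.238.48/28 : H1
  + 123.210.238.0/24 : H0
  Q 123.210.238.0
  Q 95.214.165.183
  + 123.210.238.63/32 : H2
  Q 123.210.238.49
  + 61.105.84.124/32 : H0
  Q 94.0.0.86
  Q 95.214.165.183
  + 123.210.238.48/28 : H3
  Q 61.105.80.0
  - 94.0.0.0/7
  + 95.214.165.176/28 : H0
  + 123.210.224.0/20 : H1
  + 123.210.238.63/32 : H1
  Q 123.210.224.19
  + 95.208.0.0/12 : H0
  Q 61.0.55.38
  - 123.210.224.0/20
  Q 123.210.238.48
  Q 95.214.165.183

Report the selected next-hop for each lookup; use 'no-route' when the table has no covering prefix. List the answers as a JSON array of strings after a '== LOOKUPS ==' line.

Apply in order:
  add 123.210.238.48/28 -> H2 at depth 28
  add 123.210.0.0/15 -> H2 at depth 15
  add 0.0.0.0/0 -> H3 at depth 0
  add 94.0.0.0/7 -> H2 at depth 7
  ? 94.6.238.169  path d0:H3→d1:-→d2:-→d3:-→d4:-→d5:-→d6:-→d7:H2  best=H2
  ? 94.0.0.223  path d0:H3→d1:-→d2:-→d3:-→d4:-→d5:-→d6:-→d7:H2  best=H2
  add 0.0.0.0/0 -> H1 at depth 0
  - 123.210.0.0/15 clear@15
  add 61.105.80.0/20 -> H3 at depth 20
  ? 94.0.0.12  path d0:H1→d1:-→d2:-→d3:-→d4:-→d5:-→d6:-→d7:H2  best=H2
  ? 123.210.238.48  path d0:H1→d1:-→d2:-→d3:-→d4:-→d5:-→d6:-→d7:-→d8:-→d9:-→d10:-→d11:-→d12:-→d13:-→d14:-→d15:-→d16:-→d17:-→d18:-→d19:-→d20:-→d21:-→d22:-→d23:-→d24:-→d25:-→d26:-→d27:-→d28:H2  best=H2
  add 95.214.165.176/29 -> H0 at depth 29
  ? 123.210.238.61  path d0:H1→d1:-→d2:-→d3:-→d4:-→d5:-→d6:-→d7:-→d8:-→d9:-→d10:-→d11:-→d12:-→d13:-→d14:-→d15:-→d16:-→d17:-→d18:-→d19:-→d20:-→d21:-→d22:-→d23:-→d24:-→d25:-→d26:-→d27:-→d28:H2  best=H2
  ? 94.0.0.3  path d0:H1→d1:-→d2:-→d3:-→d4:-→d5:-→d6:-→d7:H2  best=H2
  add 61.105.80.0/21 -> H0 at depth 21
  add 61.0.0.0/8 -> H1 at depth 8
  add 95.214.165.183/32 -> H0 at depth 32
  - 61.105.80.0/21 clear@21
  ? 95.214.165.183  path d0:H1→d1:-→d2:-→d3:-→d4:-→d5:-→d6:-→d7:H2→d8:-→d9:-→d10:-→d11:-→d12:-→d13:-→d14:-→d15:-→d16:-→d17:-→d18:-→d19:-→d20:-→d21:-→d22:-→d23:-→d24:-→d25:-→d26:-→d27:-→d28:-→d29:H0→d30:-→d31:-→d32:H0  best=H0
  add 123.210.238.48/28 -> H1 at depth 28
  add 123.210.238.0/24 -> H0 at depth 24
  ? 123.210.238.0  path d0:H1→d1:-→d2:-→d3:-→d4:-→d5:-→d6:-→d7:-→d8:-→d9:-→d10:-→d11:-→d12:-→d13:-→d14:-→d15:-→d16:-→d17:-→d18:-→d19:-→d20:-→d21:-→d22:-→d23:-→d24:H0→d25:-→d26:-  best=H0
  ? 95.214.165.183  path d0:H1→d1:-→d2:-→d3:-→d4:-→d5:-→d6:-→d7:H2→d8:-→d9:-→d10:-→d11:-→d12:-→d13:-→d14:-→d15:-→d16:-→d17:-→d18:-→d19:-→d20:-→d21:-→d22:-→d23:-→d24:-→d25:-→d26:-→d27:-→d28:-→d29:H0→d30:-→d31:-→d32:H0  best=H0
  add 123.210.238.63/32 -> H2 at depth 32
  ? 123.210.238.49  path d0:H1→d1:-→d2:-→d3:-→d4:-→d5:-→d6:-→d7:-→d8:-→d9:-→d10:-→d11:-→d12:-→d13:-→d14:-→d15:-→d16:-→d17:-→d18:-→d19:-→d20:-→d21:-→d22:-→d23:-→d24:H0→d25:-→d26:-→d27:-→d28:H1  best=H1
  add 61.105.84.124/32 -> H0 at depth 32
  ? 94.0.0.86  path d0:H1→d1:-→d2:-→d3:-→d4:-→d5:-→d6:-→d7:H2  best=H2
  ? 95.214.165.183  path d0:H1→d1:-→d2:-→d3:-→d4:-→d5:-→d6:-→d7:H2→d8:-→d9:-→d10:-→d11:-→d12:-→d13:-→d14:-→d15:-→d16:-→d17:-→d18:-→d19:-→d20:-→d21:-→d22:-→d23:-→d24:-→d25:-→d26:-→d27:-→d28:-→d29:H0→d30:-→d31:-→d32:H0  best=H0
  add 123.210.238.48/28 -> H3 at depth 28
  ? 61.105.80.0  path d0:H1→d1:-→d2:-→d3:-→d4:-→d5:-→d6:-→d7:-→d8:H1→d9:-→d10:-→d11:-→d12:-→d13:-→d14:-→d15:-→d16:-→d17:-→d18:-→d19:-→d20:H3→d21:-  best=H3
  - 94.0.0.0/7 clear@7
  add 95.214.165.176/28 -> H0 at depth 28
  add 123.210.224.0/20 -> H1 at depth 20
  add 123.210.238.63/32 -> H1 at depth 32
  ? 123.210.224.19  path d0:H1→d1:-→d2:-→d3:-→d4:-→d5:-→d6:-→d7:-→d8:-→d9:-→d10:-→d11:-→d12:-→d13:-→d14:-→d15:-→d16:-→d17:-→d18:-→d19:-→d20:H1  best=H1
  add 95.208.0.0/12 -> H0 at depth 12
  ? 61.0.55.38  path d0:H1→d1:-→d2:-→d3:-→d4:-→d5:-→d6:-→d7:-→d8:H1→d9:-  best=H1
  - 123.210.224.0/20 clear@20
  ? 123.210.238.48  path d0:H1→d1:-→d2:-→d3:-→d4:-→d5:-→d6:-→d7:-→d8:-→d9:-→d10:-→d11:-→d12:-→d13:-→d14:-→d15:-→d16:-→d17:-→d18:-→d19:-→d20:-→d21:-→d22:-→d23:-→d24:H0→d25:-→d26:-→d27:-→d28:H3  best=H3
  ? 95.214.165.183  path d0:H1→d1:-→d2:-→d3:-→d4:-→d5:-→d6:-→d7:-→d8:-→d9:-→d10:-→d11:-→d12:H0→d13:-→d14:-→d15:-→d16:-→d17:-→d18:-→d19:-→d20:-→d21:-→d22:-→d23:-→d24:-→d25:-→d26:-→d27:-→d28:H0→d29:H0→d30:-→d31:-→d32:H0  best=H0

== LOOKUPS ==
["H2","H2","H2","H2","H2","H2","H0","H0","H0","H1","H2","H0","H3","H1","H1","H3","H0"]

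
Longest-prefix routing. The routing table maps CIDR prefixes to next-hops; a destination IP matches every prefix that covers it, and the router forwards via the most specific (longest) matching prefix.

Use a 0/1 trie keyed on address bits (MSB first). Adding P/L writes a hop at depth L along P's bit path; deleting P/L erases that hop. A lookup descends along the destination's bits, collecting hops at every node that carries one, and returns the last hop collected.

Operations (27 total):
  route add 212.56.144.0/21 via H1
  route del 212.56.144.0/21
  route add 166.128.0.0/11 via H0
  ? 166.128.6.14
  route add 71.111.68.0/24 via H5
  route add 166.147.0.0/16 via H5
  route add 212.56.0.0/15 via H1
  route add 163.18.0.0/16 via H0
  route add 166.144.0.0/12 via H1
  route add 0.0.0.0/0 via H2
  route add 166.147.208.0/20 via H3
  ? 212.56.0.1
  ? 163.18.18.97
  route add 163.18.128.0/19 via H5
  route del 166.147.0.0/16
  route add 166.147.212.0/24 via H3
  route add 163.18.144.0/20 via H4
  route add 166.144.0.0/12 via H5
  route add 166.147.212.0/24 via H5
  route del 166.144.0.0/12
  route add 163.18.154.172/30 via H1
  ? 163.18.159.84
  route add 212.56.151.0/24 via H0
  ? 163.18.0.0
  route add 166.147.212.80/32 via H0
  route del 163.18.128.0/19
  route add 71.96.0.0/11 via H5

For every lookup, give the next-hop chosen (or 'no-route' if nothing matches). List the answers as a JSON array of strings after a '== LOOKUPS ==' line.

Process each operation:
  + 212.56.144.0/21 (H1) depth=21
  del 212.56.144.0/21 (clear depth 21)
  + 166.128.0.0/11 (H0) depth=11
  Q 166.128.6.14: descend 10100110100 ; hops seen [H0] ; pick H0
  + 71.111.68.0/24 (H5) depth=24
  + 166.147.0.0/16 (H5) depth=16
  + 212.56.0.0/15 (H1) depth=15
  + 163.18.0.0/16 (H0) depth=16
  + 166.144.0.0/12 (H1) depth=12
  + 0.0.0.0/0 (H2) depth=0
  + 166.147.208.0/20 (H3) depth=20
  Q 212.56.0.1: descend 1101010000111000 ; hops seen [H2,H1] ; pick H1
  Q 163.18.18.97: descend 1010001100010010 ; hops seen [H2,H0] ; pick H0
  + 163.18.128.0/19 (H5) depth=19
  del 166.147.0.0/16 (clear depth 16)
  + 166.147.212.0/24 (H3) depth=24
  + 163.18.144.0/20 (H4) depth=20
  + 166.144.0.0/12 (H5) depth=12
  + 166.147.212.0/24 (H5) depth=24
  del 166.144.0.0/12 (clear depth 12)
  + 163.18.154.172/30 (H1) depth=30
  Q 163.18.159.84: descend 101000110001001010011 ; hops seen [H2,H0,H5,H4] ; pick H4
  + 212.56.151.0/24 (H0) depth=24
  Q 163.18.0.0: descend 1010001100010010 ; hops seen [H2,H0] ; pick H0
  + 166.147.212.80/32 (H0) depth=32
  del 163.18.128.0/19 (clear depth 19)
  + 71.96.0.0/11 (H5) depth=11

== LOOKUPS ==
["H0","H1","H0","H4","H0"]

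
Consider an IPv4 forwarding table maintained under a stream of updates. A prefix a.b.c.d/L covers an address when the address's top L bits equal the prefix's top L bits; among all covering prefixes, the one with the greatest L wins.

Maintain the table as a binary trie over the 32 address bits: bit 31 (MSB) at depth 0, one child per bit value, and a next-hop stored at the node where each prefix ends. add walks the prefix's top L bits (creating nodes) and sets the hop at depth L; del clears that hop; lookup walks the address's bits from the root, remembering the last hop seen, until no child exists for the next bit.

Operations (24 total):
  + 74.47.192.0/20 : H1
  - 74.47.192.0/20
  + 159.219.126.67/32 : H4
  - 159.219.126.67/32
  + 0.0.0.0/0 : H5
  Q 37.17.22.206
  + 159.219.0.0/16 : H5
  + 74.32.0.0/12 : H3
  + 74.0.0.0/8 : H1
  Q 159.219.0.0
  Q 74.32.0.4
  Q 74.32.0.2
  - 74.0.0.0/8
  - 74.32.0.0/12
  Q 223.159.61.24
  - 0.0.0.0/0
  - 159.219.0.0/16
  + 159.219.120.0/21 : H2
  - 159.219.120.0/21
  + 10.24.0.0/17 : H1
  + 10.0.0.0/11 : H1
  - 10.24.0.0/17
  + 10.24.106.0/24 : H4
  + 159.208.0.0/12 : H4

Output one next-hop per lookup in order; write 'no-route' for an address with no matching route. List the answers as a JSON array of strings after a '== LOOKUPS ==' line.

Trace:
  add 74.47.192.0/20 -> H1 at depth 20
  - 74.47.192.0/20 clear@20
  add 159.219.126.67/32 -> H4 at depth 32
  - 159.219.126.67/32 clear@32
  add 0.0.0.0/0 -> H5 at depth 0
  ? 37.17.22.206  path d0:H5→d1:-  best=H5
  add 159.219.0.0/16 -> H5 at depth 16
  add 74.32.0.0/12 -> H3 at depth 12
  add 74.0.0.0/8 -> H1 at depth 8
  ? 159.219.0.0  path d0:H5→d1:-→d2:-→d3:-→d4:-→d5:-→d6:-→d7:-→d8:-→d9:-→d10:-→d11:-→d12:-→d13:-→d14:-→d15:-→d16:H5→d17:-  best=H5
  ? 74.32.0.4  path d0:H5→d1:-→d2:-→d3:-→d4:-→d5:-→d6:-→d7:-→d8:H1→d9:-→d10:-→d11:-→d12:H3  best=H3
  ? 74.32.0.2  path d0:H5→d1:-→d2:-→d3:-→d4:-→d5:-→d6:-→d7:-→d8:H1→d9:-→d10:-→d11:-→d12:H3  best=H3
  - 74.0.0.0/8 clear@8
  - 74.32.0.0/12 clear@12
  ? 223.159.61.24  path d0:H5→d1:-  best=H5
  - 0.0.0.0/0 clear@0
  - 159.219.0.0/16 clear@16
  add 159.219.120.0/21 -> H2 at depth 21
  - 159.219.120.0/21 clear@21
  add 10.24.0.0/17 -> H1 at depth 17
  add 10.0.0.0/11 -> H1 at depth 11
  - 10.24.0.0/17 clear@17
  add 10.24.106.0/24 -> H4 at depth 24
  add 159.208.0.0/12 -> H4 at depth 12

== LOOKUPS ==
["H5","H5","H3","H3","H5"]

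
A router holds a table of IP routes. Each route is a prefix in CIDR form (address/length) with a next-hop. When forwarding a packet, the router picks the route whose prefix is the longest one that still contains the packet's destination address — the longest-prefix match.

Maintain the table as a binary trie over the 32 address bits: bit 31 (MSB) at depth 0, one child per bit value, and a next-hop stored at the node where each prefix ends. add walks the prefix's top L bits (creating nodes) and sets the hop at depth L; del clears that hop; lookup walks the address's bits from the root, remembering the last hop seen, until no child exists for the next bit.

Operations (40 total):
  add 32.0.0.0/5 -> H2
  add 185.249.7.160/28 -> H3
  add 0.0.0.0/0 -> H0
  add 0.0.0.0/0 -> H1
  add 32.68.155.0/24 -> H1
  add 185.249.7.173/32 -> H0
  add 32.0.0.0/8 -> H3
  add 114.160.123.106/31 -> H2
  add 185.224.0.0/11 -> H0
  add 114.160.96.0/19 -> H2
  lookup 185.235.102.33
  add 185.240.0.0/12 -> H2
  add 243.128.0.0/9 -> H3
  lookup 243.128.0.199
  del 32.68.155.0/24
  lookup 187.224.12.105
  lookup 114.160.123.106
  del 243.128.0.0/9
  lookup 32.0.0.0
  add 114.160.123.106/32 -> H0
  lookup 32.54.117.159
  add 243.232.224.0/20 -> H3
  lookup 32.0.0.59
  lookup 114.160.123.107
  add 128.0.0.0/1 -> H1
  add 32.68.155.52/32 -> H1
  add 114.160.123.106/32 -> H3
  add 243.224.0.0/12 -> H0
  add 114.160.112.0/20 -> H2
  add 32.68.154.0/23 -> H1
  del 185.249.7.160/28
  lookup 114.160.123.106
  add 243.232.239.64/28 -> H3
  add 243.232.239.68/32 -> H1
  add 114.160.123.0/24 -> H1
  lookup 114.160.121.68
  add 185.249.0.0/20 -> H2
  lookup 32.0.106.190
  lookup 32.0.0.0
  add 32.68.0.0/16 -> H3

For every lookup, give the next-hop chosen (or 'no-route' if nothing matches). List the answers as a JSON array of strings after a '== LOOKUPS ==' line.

Apply in order:
  + 32.0.0.0/5 (H2) depth=5
  + 185.249.7.160/28 (H3) depth=28
  + 0.0.0.0/0 (H0) depth=0
  + 0.0.0.0/0 (H1) depth=0
  + 32.68.155.0/24 (H1) depth=24
  + 185.249.7.173/32 (H0) depth=32
  + 32.0.0.0/8 (H3) depth=8
  + 114.160.123.106/31 (H2) depth=31
  + 185.224.0.0/11 (H0) depth=11
  + 114.160.96.0/19 (H2) depth=19
  lookup 185.235.102.33: bits 10111001111 walk d0:H1→d1:-→d2:-→d3:-→d4:-→d5:-→d6:-→d7:-→d8:-→d9:-→d10:-→d11:H0 -> H0
  + 185.240.0.0/12 (H2) depth=12
  + 243.128.0.0/9 (H3) depth=9
  lookup 243.128.0.199: bits 111100111 walk d0:H1→d1:-→d2:-→d3:-→d4:-→d5:-→d6:-→d7:-→d8:-→d9:H3 -> H3
  - 32.68.155.0/24 clear@24
  lookup 187.224.12.105: bits 101110 walk d0:H1→d1:-→d2:-→d3:-→d4:-→d5:-→d6:- -> H1
  lookup 114.160.123.106: bits 0111001010100000011110110110101 walk d0:H1→d1:-→d2:-→d3:-→d4:-→d5:-→d6:-→d7:-→d8:-→d9:-→d10:-→d11:-→d12:-→d13:-→d14:-→d15:-→d16:-→d17:-→d18:-→d19:H2→d20:-→d21:-→d22:-→d23:-→d24:-→d25:-→d26:-→d27:-→d28:-→d29:-→d30:-→d31:H2 -> H2
  - 243.128.0.0/9 clear@9
  lookup 32.0.0.0: bits 001000000 walk d0:H1→d1:-→d2:-→d3:-→d4:-→d5:H2→d6:-→d7:-→d8:H3→d9:- -> H3
  + 114.160.123.106/32 (H0) depth=32
  lookup 32.54.117.159: bits 001000000 walk d0:H1→d1:-→d2:-→d3:-→d4:-→d5:H2→d6:-→d7:-→d8:H3→d9:- -> H3
  + 243.232.224.0/20 (H3) depth=20
  lookup 32.0.0.59: bits 001000000 walk d0:H1→d1:-→d2:-→d3:-→d4:-→d5:H2→d6:-→d7:-→d8:H3→d9:- -> H3
  lookup 114.160.123.107: bits 0111001010100000011110110110101 walk d0:H1→d1:-→d2:-→d3:-→d4:-→d5:-→d6:-→d7:-→d8:-→d9:-→d10:-→d11:-→d12:-→d13:-→d14:-→d15:-→d16:-→d17:-→d18:-→d19:H2→d20:-→d21:-→d22:-→d23:-→d24:-→d25:-→d26:-→d27:-→d28:-→d29:-→d30:-→d31:H2 -> H2
  + 128.0.0.0/1 (H1) depth=1
  + 32.68.155.52/32 (H1) depth=32
  + 114.160.123.106/32 (H3) depth=32
  + 243.224.0.0/12 (H0) depth=12
  + 114.160.112.0/20 (H2) depth=20
  + 32.68.154.0/23 (H1) depth=23
  - 185.249.7.160/28 clear@28
  lookup 114.160.123.106: bits 01110010101000000111101101101010 walk d0:H1→d1:-→d2:-→d3:-→d4:-→d5:-→d6:-→d7:-→d8:-→d9:-→d10:-→d11:-→d12:-→d13:-→d14:-→d15:-→d16:-→d17:-→d18:-→d19:H2→d20:H2→d21:-→d22:-→d23:-→d24:-→d25:-→d26:-→d27:-→d28:-→d29:-→d30:-→d31:H2→d32:H3 -> H3
  + 243.232.239.64/28 (H3) depth=28
  + 243.232.239.68/32 (H1) depth=32
  + 114.160.123.0/24 (H1) depth=24
  lookup 114.160.121.68: bits 0111001010100000011110 walk d0:H1→d1:-→d2:-→d3:-→d4:-→d5:-→d6:-→d7:-→d8:-→d9:-→d10:-→d11:-→d12:-→d13:-→d14:-→d15:-→d16:-→d17:-→d18:-→d19:H2→d20:H2→d21:-→d22:- -> H2
  + 185.249.0.0/20 (H2) depth=20
  lookup 32.0.106.190: bits 001000000 walk d0:H1→d1:-→d2:-→d3:-→d4:-→d5:H2→d6:-→d7:-→d8:H3→d9:- -> H3
  lookup 32.0.0.0: bits 001000000 walk d0:H1→d1:-→d2:-→d3:-→d4:-→d5:H2→d6:-→d7:-→d8:H3→d9:- -> H3
  + 32.68.0.0/16 (H3) depth=16

== LOOKUPS ==
["H0","H3","H1","H2","H3","H3","H3","H2","H3","H2","H3","H3"]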